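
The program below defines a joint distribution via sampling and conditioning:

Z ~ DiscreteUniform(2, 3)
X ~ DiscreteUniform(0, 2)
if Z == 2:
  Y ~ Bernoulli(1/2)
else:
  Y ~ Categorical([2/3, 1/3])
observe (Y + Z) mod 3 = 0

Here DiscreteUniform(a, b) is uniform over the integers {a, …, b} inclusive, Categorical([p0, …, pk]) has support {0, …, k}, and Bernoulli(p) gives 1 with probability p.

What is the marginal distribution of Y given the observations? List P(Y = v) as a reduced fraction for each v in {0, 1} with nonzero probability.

Enumerate traces; 6 have nonzero weight after conditioning:
  (Z=2, X=0, Y=1) weight 1/12
  (Z=2, X=1, Y=1) weight 1/12
  (Z=2, X=2, Y=1) weight 1/12
  (Z=3, X=0, Y=0) weight 1/9
  (Z=3, X=1, Y=0) weight 1/9
  (Z=3, X=2, Y=0) weight 1/9
Group by Y:
  weight(Y=0) = 1/3
  weight(Y=1) = 1/4
Total weight = 1/3 + 1/4 = 7/12
P(Y=0 | obs) = 1/3 / 7/12 = 4/7
P(Y=1 | obs) = 1/4 / 7/12 = 3/7

P(Y=0) = 4/7, P(Y=1) = 3/7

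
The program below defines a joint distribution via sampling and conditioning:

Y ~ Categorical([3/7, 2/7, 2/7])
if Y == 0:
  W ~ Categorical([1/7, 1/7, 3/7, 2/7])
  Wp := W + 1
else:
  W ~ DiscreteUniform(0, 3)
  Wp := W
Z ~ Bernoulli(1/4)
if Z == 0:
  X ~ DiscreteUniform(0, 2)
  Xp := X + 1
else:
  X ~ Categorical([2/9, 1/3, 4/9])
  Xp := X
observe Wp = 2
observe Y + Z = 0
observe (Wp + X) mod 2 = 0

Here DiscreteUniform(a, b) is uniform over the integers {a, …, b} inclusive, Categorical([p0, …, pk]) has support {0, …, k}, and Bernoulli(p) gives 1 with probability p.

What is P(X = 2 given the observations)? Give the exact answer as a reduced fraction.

Enumerate traces; 2 have nonzero weight after conditioning:
  (Y=0, W=1, Z=0, X=0) weight 3/196
  (Y=0, W=1, Z=0, X=2) weight 3/196
Group by X:
  weight(X=0) = 3/196
  weight(X=2) = 3/196
Total weight = 3/196 + 3/196 = 3/98
P(X=0 | obs) = 3/196 / 3/98 = 1/2
P(X=2 | obs) = 3/196 / 3/98 = 1/2

P(X = 2 | obs) = 1/2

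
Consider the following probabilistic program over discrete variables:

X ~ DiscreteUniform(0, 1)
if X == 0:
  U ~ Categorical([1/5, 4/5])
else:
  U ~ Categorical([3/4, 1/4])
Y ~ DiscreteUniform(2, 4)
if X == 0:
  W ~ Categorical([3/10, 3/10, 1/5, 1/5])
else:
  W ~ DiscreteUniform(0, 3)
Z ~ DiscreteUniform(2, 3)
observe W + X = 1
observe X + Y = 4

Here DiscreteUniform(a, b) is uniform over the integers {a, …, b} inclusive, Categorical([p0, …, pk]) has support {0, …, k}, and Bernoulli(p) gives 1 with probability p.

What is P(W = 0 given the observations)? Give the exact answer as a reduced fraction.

Enumerate traces; 8 have nonzero weight after conditioning:
  (X=0, U=0, Y=4, W=1, Z=2) weight 1/200
  (X=0, U=0, Y=4, W=1, Z=3) weight 1/200
  (X=0, U=1, Y=4, W=1, Z=2) weight 1/50
  (X=0, U=1, Y=4, W=1, Z=3) weight 1/50
  (X=1, U=0, Y=3, W=0, Z=2) weight 1/64
  (X=1, U=0, Y=3, W=0, Z=3) weight 1/64
  (X=1, U=1, Y=3, W=0, Z=2) weight 1/192
  (X=1, U=1, Y=3, W=0, Z=3) weight 1/192
Group by W:
  weight(W=0) = 1/24
  weight(W=1) = 1/20
Total weight = 1/24 + 1/20 = 11/120
P(W=0 | obs) = 1/24 / 11/120 = 5/11
P(W=1 | obs) = 1/20 / 11/120 = 6/11

P(W = 0 | obs) = 5/11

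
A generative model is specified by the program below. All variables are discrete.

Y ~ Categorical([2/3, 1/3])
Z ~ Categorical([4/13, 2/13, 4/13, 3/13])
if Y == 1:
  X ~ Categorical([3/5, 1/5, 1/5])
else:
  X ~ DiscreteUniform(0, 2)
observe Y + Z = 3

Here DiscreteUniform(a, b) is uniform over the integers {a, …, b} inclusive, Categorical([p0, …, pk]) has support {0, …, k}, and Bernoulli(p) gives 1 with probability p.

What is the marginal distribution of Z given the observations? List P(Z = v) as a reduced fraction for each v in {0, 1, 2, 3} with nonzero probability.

P(Z=2) = 2/5, P(Z=3) = 3/5

Enumerate traces; 6 have nonzero weight after conditioning:
  (Y=0, Z=3, X=0) weight 2/39
  (Y=0, Z=3, X=1) weight 2/39
  (Y=0, Z=3, X=2) weight 2/39
  (Y=1, Z=2, X=0) weight 4/65
  (Y=1, Z=2, X=1) weight 4/195
  (Y=1, Z=2, X=2) weight 4/195
Group by Z:
  weight(Z=2) = 4/39
  weight(Z=3) = 2/13
Total weight = 4/39 + 2/13 = 10/39
P(Z=2 | obs) = 4/39 / 10/39 = 2/5
P(Z=3 | obs) = 2/13 / 10/39 = 3/5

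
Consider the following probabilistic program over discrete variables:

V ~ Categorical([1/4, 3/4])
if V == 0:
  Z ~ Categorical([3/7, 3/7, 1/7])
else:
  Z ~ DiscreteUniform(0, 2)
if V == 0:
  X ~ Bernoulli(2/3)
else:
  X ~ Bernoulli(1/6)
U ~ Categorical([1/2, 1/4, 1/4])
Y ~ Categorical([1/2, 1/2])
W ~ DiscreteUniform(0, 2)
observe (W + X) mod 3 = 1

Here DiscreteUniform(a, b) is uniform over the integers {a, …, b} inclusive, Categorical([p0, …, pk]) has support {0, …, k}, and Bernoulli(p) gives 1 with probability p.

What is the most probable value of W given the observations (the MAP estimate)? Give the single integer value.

argmax_v P(W = v | obs) = 1

Enumerate traces; 72 have nonzero weight after conditioning:
  (V=0, Z=0, X=0, U=0, Y=0, W=1) weight 1/336
  (V=0, Z=0, X=0, U=0, Y=1, W=1) weight 1/336
  (V=0, Z=0, X=0, U=1, Y=0, W=1) weight 1/672
  (V=0, Z=0, X=0, U=1, Y=1, W=1) weight 1/672
  (V=0, Z=0, X=0, U=2, Y=0, W=1) weight 1/672
  (V=0, Z=0, X=0, U=2, Y=1, W=1) weight 1/672
  (V=0, Z=0, X=1, U=0, Y=0, W=0) weight 1/168
  (V=0, Z=0, X=1, U=0, Y=1, W=0) weight 1/168
  … 64 more
Group by W:
  weight(W=0) = 7/72
  weight(W=1) = 17/72
Total weight = 7/72 + 17/72 = 1/3
P(W=0 | obs) = 7/72 / 1/3 = 7/24
P(W=1 | obs) = 17/72 / 1/3 = 17/24
argmax = 1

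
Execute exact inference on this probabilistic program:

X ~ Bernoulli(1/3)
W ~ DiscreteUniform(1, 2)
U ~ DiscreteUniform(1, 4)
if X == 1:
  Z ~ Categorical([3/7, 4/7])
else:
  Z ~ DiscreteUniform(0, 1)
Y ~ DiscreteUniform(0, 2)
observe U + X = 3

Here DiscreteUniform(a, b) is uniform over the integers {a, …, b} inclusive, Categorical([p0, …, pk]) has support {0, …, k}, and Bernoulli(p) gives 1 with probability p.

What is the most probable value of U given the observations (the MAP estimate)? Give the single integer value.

argmax_v P(U = v | obs) = 3

Enumerate traces; 24 have nonzero weight after conditioning:
  (X=0, W=1, U=3, Z=0, Y=0) weight 1/72
  (X=0, W=1, U=3, Z=0, Y=1) weight 1/72
  (X=0, W=1, U=3, Z=0, Y=2) weight 1/72
  (X=0, W=1, U=3, Z=1, Y=0) weight 1/72
  (X=0, W=1, U=3, Z=1, Y=1) weight 1/72
  (X=0, W=1, U=3, Z=1, Y=2) weight 1/72
  (X=0, W=2, U=3, Z=0, Y=0) weight 1/72
  (X=0, W=2, U=3, Z=0, Y=1) weight 1/72
  (X=1, W=1, U=2, Z=0, Y=0) weight 1/168
  … 15 more
Group by U:
  weight(U=2) = 1/12
  weight(U=3) = 1/6
Total weight = 1/12 + 1/6 = 1/4
P(U=2 | obs) = 1/12 / 1/4 = 1/3
P(U=3 | obs) = 1/6 / 1/4 = 2/3
argmax = 3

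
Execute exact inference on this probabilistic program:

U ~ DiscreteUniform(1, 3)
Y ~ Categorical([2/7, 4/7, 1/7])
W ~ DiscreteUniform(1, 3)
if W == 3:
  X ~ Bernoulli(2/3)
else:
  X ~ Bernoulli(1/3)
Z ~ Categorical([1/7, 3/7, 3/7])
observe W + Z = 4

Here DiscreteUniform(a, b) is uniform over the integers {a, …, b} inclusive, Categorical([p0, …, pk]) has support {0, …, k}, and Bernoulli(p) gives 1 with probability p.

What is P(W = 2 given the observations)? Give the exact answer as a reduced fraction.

P(W = 2 | obs) = 1/2

Enumerate traces; 36 have nonzero weight after conditioning:
  (U=1, Y=0, W=2, X=0, Z=2) weight 4/441
  (U=1, Y=0, W=2, X=1, Z=2) weight 2/441
  (U=1, Y=0, W=3, X=0, Z=1) weight 2/441
  (U=1, Y=0, W=3, X=1, Z=1) weight 4/441
  (U=1, Y=1, W=2, X=0, Z=2) weight 8/441
  (U=1, Y=1, W=2, X=1, Z=2) weight 4/441
  (U=1, Y=1, W=3, X=0, Z=1) weight 4/441
  (U=1, Y=1, W=3, X=1, Z=1) weight 8/441
  … 28 more
Group by W:
  weight(W=2) = 1/7
  weight(W=3) = 1/7
Total weight = 1/7 + 1/7 = 2/7
P(W=2 | obs) = 1/7 / 2/7 = 1/2
P(W=3 | obs) = 1/7 / 2/7 = 1/2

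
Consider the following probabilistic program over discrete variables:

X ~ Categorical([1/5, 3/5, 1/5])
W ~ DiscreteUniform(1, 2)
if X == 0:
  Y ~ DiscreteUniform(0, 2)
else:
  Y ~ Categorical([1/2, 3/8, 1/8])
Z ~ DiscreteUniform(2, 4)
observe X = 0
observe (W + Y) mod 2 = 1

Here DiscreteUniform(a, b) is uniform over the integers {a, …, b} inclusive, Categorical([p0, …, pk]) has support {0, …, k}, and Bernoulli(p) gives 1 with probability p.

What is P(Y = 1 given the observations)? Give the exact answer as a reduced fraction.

P(Y = 1 | obs) = 1/3

Enumerate traces; 9 have nonzero weight after conditioning:
  (X=0, W=1, Y=0, Z=2) weight 1/90
  (X=0, W=1, Y=0, Z=3) weight 1/90
  (X=0, W=1, Y=0, Z=4) weight 1/90
  (X=0, W=1, Y=2, Z=2) weight 1/90
  (X=0, W=1, Y=2, Z=3) weight 1/90
  (X=0, W=1, Y=2, Z=4) weight 1/90
  (X=0, W=2, Y=1, Z=2) weight 1/90
  (X=0, W=2, Y=1, Z=3) weight 1/90
  … 1 more
Group by Y:
  weight(Y=0) = 1/30
  weight(Y=1) = 1/30
  weight(Y=2) = 1/30
Total weight = 1/30 + 1/30 + 1/30 = 1/10
P(Y=0 | obs) = 1/30 / 1/10 = 1/3
P(Y=1 | obs) = 1/30 / 1/10 = 1/3
P(Y=2 | obs) = 1/30 / 1/10 = 1/3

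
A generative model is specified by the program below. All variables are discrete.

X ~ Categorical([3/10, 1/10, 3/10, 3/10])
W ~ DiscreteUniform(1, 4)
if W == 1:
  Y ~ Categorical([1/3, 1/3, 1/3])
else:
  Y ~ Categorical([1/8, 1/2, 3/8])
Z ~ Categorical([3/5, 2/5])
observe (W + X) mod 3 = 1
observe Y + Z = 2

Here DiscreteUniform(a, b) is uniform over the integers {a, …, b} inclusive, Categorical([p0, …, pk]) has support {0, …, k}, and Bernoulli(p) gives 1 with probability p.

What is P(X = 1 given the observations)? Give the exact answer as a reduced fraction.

Enumerate traces; 12 have nonzero weight after conditioning:
  (X=0, W=1, Y=1, Z=1) weight 1/100
  (X=0, W=1, Y=2, Z=0) weight 3/200
  (X=0, W=4, Y=1, Z=1) weight 3/200
  (X=0, W=4, Y=2, Z=0) weight 27/1600
  (X=1, W=3, Y=1, Z=1) weight 1/200
  (X=1, W=3, Y=2, Z=0) weight 9/1600
  (X=2, W=2, Y=1, Z=1) weight 3/200
  (X=2, W=2, Y=2, Z=0) weight 27/1600
  (X=3, W=1, Y=1, Z=1) weight 1/100
  … 3 more
Group by X:
  weight(X=0) = 91/1600
  weight(X=1) = 17/1600
  weight(X=2) = 51/1600
  weight(X=3) = 91/1600
Total weight = 91/1600 + 17/1600 + 51/1600 + 91/1600 = 5/32
P(X=0 | obs) = 91/1600 / 5/32 = 91/250
P(X=1 | obs) = 17/1600 / 5/32 = 17/250
P(X=2 | obs) = 51/1600 / 5/32 = 51/250
P(X=3 | obs) = 91/1600 / 5/32 = 91/250

P(X = 1 | obs) = 17/250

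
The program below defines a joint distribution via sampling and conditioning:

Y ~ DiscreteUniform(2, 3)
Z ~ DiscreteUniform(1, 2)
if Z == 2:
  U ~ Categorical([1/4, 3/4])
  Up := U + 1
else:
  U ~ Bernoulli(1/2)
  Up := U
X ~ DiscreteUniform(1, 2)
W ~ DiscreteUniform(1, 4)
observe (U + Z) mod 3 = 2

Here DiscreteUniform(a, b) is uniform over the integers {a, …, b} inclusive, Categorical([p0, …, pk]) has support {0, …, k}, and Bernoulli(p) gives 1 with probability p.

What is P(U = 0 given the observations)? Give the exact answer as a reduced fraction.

P(U = 0 | obs) = 1/3

Enumerate traces; 32 have nonzero weight after conditioning:
  (Y=2, Z=1, U=1, X=1, W=1) weight 1/64
  (Y=2, Z=1, U=1, X=1, W=2) weight 1/64
  (Y=2, Z=1, U=1, X=1, W=3) weight 1/64
  (Y=2, Z=1, U=1, X=1, W=4) weight 1/64
  (Y=2, Z=1, U=1, X=2, W=1) weight 1/64
  (Y=2, Z=1, U=1, X=2, W=2) weight 1/64
  (Y=2, Z=1, U=1, X=2, W=3) weight 1/64
  (Y=2, Z=1, U=1, X=2, W=4) weight 1/64
  (Y=2, Z=2, U=0, X=1, W=1) weight 1/128
  … 23 more
Group by U:
  weight(U=0) = 1/8
  weight(U=1) = 1/4
Total weight = 1/8 + 1/4 = 3/8
P(U=0 | obs) = 1/8 / 3/8 = 1/3
P(U=1 | obs) = 1/4 / 3/8 = 2/3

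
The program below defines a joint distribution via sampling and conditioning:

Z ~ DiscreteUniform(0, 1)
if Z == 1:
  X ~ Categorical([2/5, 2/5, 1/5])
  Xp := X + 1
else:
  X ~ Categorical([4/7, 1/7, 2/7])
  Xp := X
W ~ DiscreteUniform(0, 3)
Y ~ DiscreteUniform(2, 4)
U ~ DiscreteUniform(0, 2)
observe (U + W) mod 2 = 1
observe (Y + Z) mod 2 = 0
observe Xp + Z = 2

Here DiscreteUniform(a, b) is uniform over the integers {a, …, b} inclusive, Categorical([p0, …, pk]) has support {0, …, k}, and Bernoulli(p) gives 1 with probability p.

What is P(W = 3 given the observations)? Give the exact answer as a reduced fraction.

P(W = 3 | obs) = 1/3

Enumerate traces; 18 have nonzero weight after conditioning:
  (Z=0, X=2, W=0, Y=2, U=1) weight 1/252
  (Z=0, X=2, W=0, Y=4, U=1) weight 1/252
  (Z=0, X=2, W=1, Y=2, U=0) weight 1/252
  (Z=0, X=2, W=1, Y=2, U=2) weight 1/252
  (Z=0, X=2, W=1, Y=4, U=0) weight 1/252
  (Z=0, X=2, W=1, Y=4, U=2) weight 1/252
  (Z=0, X=2, W=2, Y=2, U=1) weight 1/252
  (Z=0, X=2, W=2, Y=4, U=1) weight 1/252
  (Z=0, X=2, W=3, Y=2, U=0) weight 1/252
  … 9 more
Group by W:
  weight(W=0) = 17/1260
  weight(W=1) = 17/630
  weight(W=2) = 17/1260
  weight(W=3) = 17/630
Total weight = 17/1260 + 17/630 + 17/1260 + 17/630 = 17/210
P(W=0 | obs) = 17/1260 / 17/210 = 1/6
P(W=1 | obs) = 17/630 / 17/210 = 1/3
P(W=2 | obs) = 17/1260 / 17/210 = 1/6
P(W=3 | obs) = 17/630 / 17/210 = 1/3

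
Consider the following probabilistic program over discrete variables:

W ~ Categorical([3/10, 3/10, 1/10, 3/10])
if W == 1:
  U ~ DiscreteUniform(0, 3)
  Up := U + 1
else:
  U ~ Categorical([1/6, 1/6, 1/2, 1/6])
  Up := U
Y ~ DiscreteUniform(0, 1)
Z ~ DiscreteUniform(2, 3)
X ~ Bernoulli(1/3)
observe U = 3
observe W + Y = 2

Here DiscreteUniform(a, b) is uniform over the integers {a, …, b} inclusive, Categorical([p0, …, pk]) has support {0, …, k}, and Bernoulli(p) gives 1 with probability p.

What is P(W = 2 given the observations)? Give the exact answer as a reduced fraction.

P(W = 2 | obs) = 2/11

Enumerate traces; 8 have nonzero weight after conditioning:
  (W=1, U=3, Y=1, Z=2, X=0) weight 1/80
  (W=1, U=3, Y=1, Z=2, X=1) weight 1/160
  (W=1, U=3, Y=1, Z=3, X=0) weight 1/80
  (W=1, U=3, Y=1, Z=3, X=1) weight 1/160
  (W=2, U=3, Y=0, Z=2, X=0) weight 1/360
  (W=2, U=3, Y=0, Z=2, X=1) weight 1/720
  (W=2, U=3, Y=0, Z=3, X=0) weight 1/360
  (W=2, U=3, Y=0, Z=3, X=1) weight 1/720
Group by W:
  weight(W=1) = 3/80
  weight(W=2) = 1/120
Total weight = 3/80 + 1/120 = 11/240
P(W=1 | obs) = 3/80 / 11/240 = 9/11
P(W=2 | obs) = 1/120 / 11/240 = 2/11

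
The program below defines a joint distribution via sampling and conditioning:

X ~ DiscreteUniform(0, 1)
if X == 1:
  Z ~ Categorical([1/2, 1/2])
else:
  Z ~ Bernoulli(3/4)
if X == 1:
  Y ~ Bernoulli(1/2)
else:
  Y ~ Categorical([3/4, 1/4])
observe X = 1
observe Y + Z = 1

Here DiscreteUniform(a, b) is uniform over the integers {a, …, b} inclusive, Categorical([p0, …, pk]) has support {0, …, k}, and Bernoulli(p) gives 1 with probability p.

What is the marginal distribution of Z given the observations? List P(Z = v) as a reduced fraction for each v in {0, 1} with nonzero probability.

P(Z=0) = 1/2, P(Z=1) = 1/2

Enumerate traces; 2 have nonzero weight after conditioning:
  (X=1, Z=0, Y=1) weight 1/8
  (X=1, Z=1, Y=0) weight 1/8
Group by Z:
  weight(Z=0) = 1/8
  weight(Z=1) = 1/8
Total weight = 1/8 + 1/8 = 1/4
P(Z=0 | obs) = 1/8 / 1/4 = 1/2
P(Z=1 | obs) = 1/8 / 1/4 = 1/2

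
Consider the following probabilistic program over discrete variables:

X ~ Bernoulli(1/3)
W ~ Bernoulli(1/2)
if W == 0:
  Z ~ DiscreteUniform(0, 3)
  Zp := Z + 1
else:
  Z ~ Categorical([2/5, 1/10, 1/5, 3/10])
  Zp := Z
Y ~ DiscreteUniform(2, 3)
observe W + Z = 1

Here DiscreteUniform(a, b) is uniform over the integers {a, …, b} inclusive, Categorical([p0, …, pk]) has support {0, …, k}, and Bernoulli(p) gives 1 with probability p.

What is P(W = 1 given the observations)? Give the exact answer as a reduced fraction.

P(W = 1 | obs) = 8/13

Enumerate traces; 8 have nonzero weight after conditioning:
  (X=0, W=0, Z=1, Y=2) weight 1/24
  (X=0, W=0, Z=1, Y=3) weight 1/24
  (X=0, W=1, Z=0, Y=2) weight 1/15
  (X=0, W=1, Z=0, Y=3) weight 1/15
  (X=1, W=0, Z=1, Y=2) weight 1/48
  (X=1, W=0, Z=1, Y=3) weight 1/48
  (X=1, W=1, Z=0, Y=2) weight 1/30
  (X=1, W=1, Z=0, Y=3) weight 1/30
Group by W:
  weight(W=0) = 1/8
  weight(W=1) = 1/5
Total weight = 1/8 + 1/5 = 13/40
P(W=0 | obs) = 1/8 / 13/40 = 5/13
P(W=1 | obs) = 1/5 / 13/40 = 8/13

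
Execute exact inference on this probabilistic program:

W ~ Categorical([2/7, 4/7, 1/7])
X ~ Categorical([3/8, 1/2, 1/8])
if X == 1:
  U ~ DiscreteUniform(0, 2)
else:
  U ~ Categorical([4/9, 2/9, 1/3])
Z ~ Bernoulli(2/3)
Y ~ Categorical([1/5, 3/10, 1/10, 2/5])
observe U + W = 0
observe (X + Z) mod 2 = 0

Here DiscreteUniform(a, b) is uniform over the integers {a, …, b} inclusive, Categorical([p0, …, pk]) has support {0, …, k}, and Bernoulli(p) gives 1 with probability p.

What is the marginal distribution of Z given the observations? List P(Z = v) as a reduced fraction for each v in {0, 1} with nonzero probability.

P(Z=0) = 2/5, P(Z=1) = 3/5

Enumerate traces; 12 have nonzero weight after conditioning:
  (W=0, X=0, U=0, Z=0, Y=0) weight 1/315
  (W=0, X=0, U=0, Z=0, Y=1) weight 1/210
  (W=0, X=0, U=0, Z=0, Y=2) weight 1/630
  (W=0, X=0, U=0, Z=0, Y=3) weight 2/315
  (W=0, X=1, U=0, Z=1, Y=0) weight 2/315
  (W=0, X=1, U=0, Z=1, Y=1) weight 1/105
  (W=0, X=1, U=0, Z=1, Y=2) weight 1/315
  (W=0, X=1, U=0, Z=1, Y=3) weight 4/315
  … 4 more
Group by Z:
  weight(Z=0) = 4/189
  weight(Z=1) = 2/63
Total weight = 4/189 + 2/63 = 10/189
P(Z=0 | obs) = 4/189 / 10/189 = 2/5
P(Z=1 | obs) = 2/63 / 10/189 = 3/5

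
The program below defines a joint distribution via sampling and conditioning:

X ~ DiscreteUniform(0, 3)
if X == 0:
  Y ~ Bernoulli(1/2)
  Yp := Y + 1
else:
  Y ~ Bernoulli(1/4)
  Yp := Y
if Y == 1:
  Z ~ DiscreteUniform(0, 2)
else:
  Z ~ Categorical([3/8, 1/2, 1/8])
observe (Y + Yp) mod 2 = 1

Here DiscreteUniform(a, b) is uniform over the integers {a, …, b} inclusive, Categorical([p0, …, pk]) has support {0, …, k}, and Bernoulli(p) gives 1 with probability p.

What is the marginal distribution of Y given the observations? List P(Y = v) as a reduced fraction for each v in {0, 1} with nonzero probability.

P(Y=0) = 1/2, P(Y=1) = 1/2

Enumerate traces; 6 have nonzero weight after conditioning:
  (X=0, Y=0, Z=0) weight 3/64
  (X=0, Y=0, Z=1) weight 1/16
  (X=0, Y=0, Z=2) weight 1/64
  (X=0, Y=1, Z=0) weight 1/24
  (X=0, Y=1, Z=1) weight 1/24
  (X=0, Y=1, Z=2) weight 1/24
Group by Y:
  weight(Y=0) = 1/8
  weight(Y=1) = 1/8
Total weight = 1/8 + 1/8 = 1/4
P(Y=0 | obs) = 1/8 / 1/4 = 1/2
P(Y=1 | obs) = 1/8 / 1/4 = 1/2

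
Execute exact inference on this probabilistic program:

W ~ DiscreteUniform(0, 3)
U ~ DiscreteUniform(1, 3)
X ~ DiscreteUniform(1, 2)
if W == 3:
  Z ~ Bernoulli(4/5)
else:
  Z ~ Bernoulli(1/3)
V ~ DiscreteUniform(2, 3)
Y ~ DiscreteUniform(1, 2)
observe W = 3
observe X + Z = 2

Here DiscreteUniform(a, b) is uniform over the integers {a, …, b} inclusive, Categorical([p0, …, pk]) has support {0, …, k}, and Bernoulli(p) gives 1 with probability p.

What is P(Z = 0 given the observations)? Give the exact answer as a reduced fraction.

P(Z = 0 | obs) = 1/5

Enumerate traces; 24 have nonzero weight after conditioning:
  (W=3, U=1, X=1, Z=1, V=2, Y=1) weight 1/120
  (W=3, U=1, X=1, Z=1, V=2, Y=2) weight 1/120
  (W=3, U=1, X=1, Z=1, V=3, Y=1) weight 1/120
  (W=3, U=1, X=1, Z=1, V=3, Y=2) weight 1/120
  (W=3, U=1, X=2, Z=0, V=2, Y=1) weight 1/480
  (W=3, U=1, X=2, Z=0, V=2, Y=2) weight 1/480
  (W=3, U=1, X=2, Z=0, V=3, Y=1) weight 1/480
  (W=3, U=1, X=2, Z=0, V=3, Y=2) weight 1/480
  … 16 more
Group by Z:
  weight(Z=0) = 1/40
  weight(Z=1) = 1/10
Total weight = 1/40 + 1/10 = 1/8
P(Z=0 | obs) = 1/40 / 1/8 = 1/5
P(Z=1 | obs) = 1/10 / 1/8 = 4/5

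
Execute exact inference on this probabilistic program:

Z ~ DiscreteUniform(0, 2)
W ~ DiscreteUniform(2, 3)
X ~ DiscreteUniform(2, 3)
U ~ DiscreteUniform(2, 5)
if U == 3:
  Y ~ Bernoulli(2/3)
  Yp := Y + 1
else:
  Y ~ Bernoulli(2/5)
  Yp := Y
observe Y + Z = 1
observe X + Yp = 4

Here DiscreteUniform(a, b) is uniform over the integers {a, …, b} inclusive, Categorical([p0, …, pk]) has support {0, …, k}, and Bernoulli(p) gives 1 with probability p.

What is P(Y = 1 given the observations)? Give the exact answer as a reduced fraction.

P(Y = 1 | obs) = 28/33

Enumerate traces; 10 have nonzero weight after conditioning:
  (Z=0, W=2, X=2, U=3, Y=1) weight 1/72
  (Z=0, W=2, X=3, U=2, Y=1) weight 1/120
  (Z=0, W=2, X=3, U=4, Y=1) weight 1/120
  (Z=0, W=2, X=3, U=5, Y=1) weight 1/120
  (Z=0, W=3, X=2, U=3, Y=1) weight 1/72
  (Z=0, W=3, X=3, U=2, Y=1) weight 1/120
  (Z=0, W=3, X=3, U=4, Y=1) weight 1/120
  (Z=0, W=3, X=3, U=5, Y=1) weight 1/120
  (Z=1, W=2, X=3, U=3, Y=0) weight 1/144
  … 1 more
Group by Y:
  weight(Y=0) = 1/72
  weight(Y=1) = 7/90
Total weight = 1/72 + 7/90 = 11/120
P(Y=0 | obs) = 1/72 / 11/120 = 5/33
P(Y=1 | obs) = 7/90 / 11/120 = 28/33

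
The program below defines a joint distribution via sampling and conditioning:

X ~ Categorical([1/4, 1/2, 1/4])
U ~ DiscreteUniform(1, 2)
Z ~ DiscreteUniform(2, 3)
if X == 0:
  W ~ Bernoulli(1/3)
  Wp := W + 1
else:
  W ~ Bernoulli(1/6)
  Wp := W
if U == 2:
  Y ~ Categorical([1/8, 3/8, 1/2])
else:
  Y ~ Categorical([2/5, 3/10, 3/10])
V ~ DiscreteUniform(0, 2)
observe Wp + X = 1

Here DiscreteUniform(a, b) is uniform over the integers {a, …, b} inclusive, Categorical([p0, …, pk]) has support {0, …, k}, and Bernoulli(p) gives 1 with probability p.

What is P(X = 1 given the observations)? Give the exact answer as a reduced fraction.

P(X = 1 | obs) = 5/7

Enumerate traces; 72 have nonzero weight after conditioning:
  (X=0, U=1, Z=2, W=0, Y=0, V=0) weight 1/180
  (X=0, U=1, Z=2, W=0, Y=0, V=1) weight 1/180
  (X=0, U=1, Z=2, W=0, Y=0, V=2) weight 1/180
  (X=0, U=1, Z=2, W=0, Y=1, V=0) weight 1/240
  (X=0, U=1, Z=2, W=0, Y=1, V=1) weight 1/240
  (X=0, U=1, Z=2, W=0, Y=1, V=2) weight 1/240
  (X=0, U=1, Z=2, W=0, Y=2, V=0) weight 1/240
  (X=0, U=1, Z=2, W=0, Y=2, V=1) weight 1/240
  (X=1, U=1, Z=2, W=0, Y=0, V=0) weight 1/72
  … 63 more
Group by X:
  weight(X=0) = 1/6
  weight(X=1) = 5/12
Total weight = 1/6 + 5/12 = 7/12
P(X=0 | obs) = 1/6 / 7/12 = 2/7
P(X=1 | obs) = 5/12 / 7/12 = 5/7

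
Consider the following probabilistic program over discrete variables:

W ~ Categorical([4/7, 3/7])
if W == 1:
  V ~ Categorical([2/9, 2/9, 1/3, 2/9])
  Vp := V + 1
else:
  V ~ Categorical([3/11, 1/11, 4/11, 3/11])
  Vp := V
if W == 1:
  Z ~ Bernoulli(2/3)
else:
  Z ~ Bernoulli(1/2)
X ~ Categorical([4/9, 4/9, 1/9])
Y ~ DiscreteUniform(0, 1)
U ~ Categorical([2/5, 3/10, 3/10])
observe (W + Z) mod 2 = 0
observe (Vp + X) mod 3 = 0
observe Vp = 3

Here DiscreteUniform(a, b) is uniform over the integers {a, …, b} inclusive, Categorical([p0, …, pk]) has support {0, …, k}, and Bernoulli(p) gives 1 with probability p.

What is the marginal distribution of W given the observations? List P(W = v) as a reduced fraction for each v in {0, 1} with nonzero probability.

Enumerate traces; 12 have nonzero weight after conditioning:
  (W=0, V=3, Z=0, X=0, Y=0, U=0) weight 8/1155
  (W=0, V=3, Z=0, X=0, Y=0, U=1) weight 2/385
  (W=0, V=3, Z=0, X=0, Y=0, U=2) weight 2/385
  (W=0, V=3, Z=0, X=0, Y=1, U=0) weight 8/1155
  (W=0, V=3, Z=0, X=0, Y=1, U=1) weight 2/385
  (W=0, V=3, Z=0, X=0, Y=1, U=2) weight 2/385
  (W=1, V=2, Z=1, X=0, Y=0, U=0) weight 8/945
  (W=1, V=2, Z=1, X=0, Y=0, U=1) weight 2/315
  … 4 more
Group by W:
  weight(W=0) = 8/231
  weight(W=1) = 8/189
Total weight = 8/231 + 8/189 = 160/2079
P(W=0 | obs) = 8/231 / 160/2079 = 9/20
P(W=1 | obs) = 8/189 / 160/2079 = 11/20

P(W=0) = 9/20, P(W=1) = 11/20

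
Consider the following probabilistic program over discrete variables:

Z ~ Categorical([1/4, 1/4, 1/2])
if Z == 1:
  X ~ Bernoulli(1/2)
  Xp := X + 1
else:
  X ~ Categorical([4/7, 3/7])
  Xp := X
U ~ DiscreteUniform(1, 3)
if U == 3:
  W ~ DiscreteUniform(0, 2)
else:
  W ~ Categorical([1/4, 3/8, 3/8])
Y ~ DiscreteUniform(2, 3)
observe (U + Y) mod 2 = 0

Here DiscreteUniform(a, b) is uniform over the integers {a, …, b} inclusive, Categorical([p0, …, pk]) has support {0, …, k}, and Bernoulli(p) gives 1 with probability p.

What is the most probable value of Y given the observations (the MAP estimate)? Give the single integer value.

Enumerate traces; 54 have nonzero weight after conditioning:
  (Z=0, X=0, U=1, W=0, Y=3) weight 1/168
  (Z=0, X=0, U=1, W=1, Y=3) weight 1/112
  (Z=0, X=0, U=1, W=2, Y=3) weight 1/112
  (Z=0, X=0, U=2, W=0, Y=2) weight 1/168
  (Z=0, X=0, U=2, W=1, Y=2) weight 1/112
  (Z=0, X=0, U=2, W=2, Y=2) weight 1/112
  (Z=0, X=0, U=3, W=0, Y=3) weight 1/126
  (Z=0, X=0, U=3, W=1, Y=3) weight 1/126
  … 46 more
Group by Y:
  weight(Y=2) = 1/6
  weight(Y=3) = 1/3
Total weight = 1/6 + 1/3 = 1/2
P(Y=2 | obs) = 1/6 / 1/2 = 1/3
P(Y=3 | obs) = 1/3 / 1/2 = 2/3
argmax = 3

argmax_v P(Y = v | obs) = 3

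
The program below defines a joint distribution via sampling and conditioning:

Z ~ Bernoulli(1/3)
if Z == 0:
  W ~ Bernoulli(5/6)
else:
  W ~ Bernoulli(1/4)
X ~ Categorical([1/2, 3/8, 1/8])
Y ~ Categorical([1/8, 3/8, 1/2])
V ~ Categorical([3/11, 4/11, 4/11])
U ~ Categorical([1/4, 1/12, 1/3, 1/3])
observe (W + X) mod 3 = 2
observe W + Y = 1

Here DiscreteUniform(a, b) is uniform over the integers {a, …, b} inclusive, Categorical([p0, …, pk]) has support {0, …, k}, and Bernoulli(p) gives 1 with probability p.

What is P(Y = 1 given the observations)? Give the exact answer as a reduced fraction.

P(Y = 1 | obs) = 13/36

Enumerate traces; 48 have nonzero weight after conditioning:
  (Z=0, W=0, X=2, Y=1, V=0, U=0) weight 1/2816
  (Z=0, W=0, X=2, Y=1, V=0, U=1) weight 1/8448
  (Z=0, W=0, X=2, Y=1, V=0, U=2) weight 1/2112
  (Z=0, W=0, X=2, Y=1, V=0, U=3) weight 1/2112
  (Z=0, W=0, X=2, Y=1, V=1, U=0) weight 1/2112
  (Z=0, W=0, X=2, Y=1, V=1, U=1) weight 1/6336
  (Z=0, W=0, X=2, Y=1, V=1, U=2) weight 1/1584
  (Z=0, W=0, X=2, Y=1, V=1, U=3) weight 1/1584
  (Z=0, W=1, X=1, Y=0, V=0, U=0) weight 5/2816
  … 39 more
Group by Y:
  weight(Y=0) = 23/768
  weight(Y=1) = 13/768
Total weight = 23/768 + 13/768 = 3/64
P(Y=0 | obs) = 23/768 / 3/64 = 23/36
P(Y=1 | obs) = 13/768 / 3/64 = 13/36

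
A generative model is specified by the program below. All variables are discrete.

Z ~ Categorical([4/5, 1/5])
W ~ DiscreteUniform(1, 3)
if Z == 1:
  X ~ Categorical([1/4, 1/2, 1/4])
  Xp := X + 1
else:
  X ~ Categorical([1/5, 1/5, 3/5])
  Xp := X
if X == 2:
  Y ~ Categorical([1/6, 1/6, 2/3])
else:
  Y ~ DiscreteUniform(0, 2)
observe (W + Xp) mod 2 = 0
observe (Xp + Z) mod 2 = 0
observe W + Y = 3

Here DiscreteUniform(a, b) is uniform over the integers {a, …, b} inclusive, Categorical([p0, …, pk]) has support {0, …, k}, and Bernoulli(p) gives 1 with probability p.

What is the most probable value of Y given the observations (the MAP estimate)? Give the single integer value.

Enumerate traces; 6 have nonzero weight after conditioning:
  (Z=0, W=2, X=0, Y=1) weight 4/225
  (Z=0, W=2, X=2, Y=1) weight 2/75
  (Z=1, W=1, X=0, Y=2) weight 1/180
  (Z=1, W=1, X=2, Y=2) weight 1/90
  (Z=1, W=3, X=0, Y=0) weight 1/180
  (Z=1, W=3, X=2, Y=0) weight 1/360
Group by Y:
  weight(Y=0) = 1/120
  weight(Y=1) = 2/45
  weight(Y=2) = 1/60
Total weight = 1/120 + 2/45 + 1/60 = 5/72
P(Y=0 | obs) = 1/120 / 5/72 = 3/25
P(Y=1 | obs) = 2/45 / 5/72 = 16/25
P(Y=2 | obs) = 1/60 / 5/72 = 6/25
argmax = 1

argmax_v P(Y = v | obs) = 1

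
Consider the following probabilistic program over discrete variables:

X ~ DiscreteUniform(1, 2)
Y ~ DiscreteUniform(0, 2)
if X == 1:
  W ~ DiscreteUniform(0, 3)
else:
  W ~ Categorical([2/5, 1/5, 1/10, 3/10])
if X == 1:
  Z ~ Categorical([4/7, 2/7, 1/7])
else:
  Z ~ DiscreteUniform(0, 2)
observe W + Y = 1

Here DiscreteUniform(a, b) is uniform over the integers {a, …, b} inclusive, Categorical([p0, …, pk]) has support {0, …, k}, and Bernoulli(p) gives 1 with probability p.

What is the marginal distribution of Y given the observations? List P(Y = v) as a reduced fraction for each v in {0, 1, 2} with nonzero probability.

Enumerate traces; 12 have nonzero weight after conditioning:
  (X=1, Y=0, W=1, Z=0) weight 1/42
  (X=1, Y=0, W=1, Z=1) weight 1/84
  (X=1, Y=0, W=1, Z=2) weight 1/168
  (X=1, Y=1, W=0, Z=0) weight 1/42
  (X=1, Y=1, W=0, Z=1) weight 1/84
  (X=1, Y=1, W=0, Z=2) weight 1/168
  (X=2, Y=0, W=1, Z=0) weight 1/90
  (X=2, Y=0, W=1, Z=1) weight 1/90
  … 4 more
Group by Y:
  weight(Y=0) = 3/40
  weight(Y=1) = 13/120
Total weight = 3/40 + 13/120 = 11/60
P(Y=0 | obs) = 3/40 / 11/60 = 9/22
P(Y=1 | obs) = 13/120 / 11/60 = 13/22

P(Y=0) = 9/22, P(Y=1) = 13/22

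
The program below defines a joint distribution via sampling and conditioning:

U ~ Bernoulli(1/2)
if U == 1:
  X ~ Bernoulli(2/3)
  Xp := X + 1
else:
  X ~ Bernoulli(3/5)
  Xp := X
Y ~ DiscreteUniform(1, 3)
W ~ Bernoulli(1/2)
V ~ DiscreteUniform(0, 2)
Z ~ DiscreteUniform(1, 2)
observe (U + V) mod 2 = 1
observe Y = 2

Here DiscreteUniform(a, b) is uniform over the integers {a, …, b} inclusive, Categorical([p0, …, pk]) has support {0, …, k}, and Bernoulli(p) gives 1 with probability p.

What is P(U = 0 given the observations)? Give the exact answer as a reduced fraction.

P(U = 0 | obs) = 1/3

Enumerate traces; 24 have nonzero weight after conditioning:
  (U=0, X=0, Y=2, W=0, V=1, Z=1) weight 1/180
  (U=0, X=0, Y=2, W=0, V=1, Z=2) weight 1/180
  (U=0, X=0, Y=2, W=1, V=1, Z=1) weight 1/180
  (U=0, X=0, Y=2, W=1, V=1, Z=2) weight 1/180
  (U=0, X=1, Y=2, W=0, V=1, Z=1) weight 1/120
  (U=0, X=1, Y=2, W=0, V=1, Z=2) weight 1/120
  (U=0, X=1, Y=2, W=1, V=1, Z=1) weight 1/120
  (U=0, X=1, Y=2, W=1, V=1, Z=2) weight 1/120
  (U=1, X=0, Y=2, W=0, V=0, Z=1) weight 1/216
  … 15 more
Group by U:
  weight(U=0) = 1/18
  weight(U=1) = 1/9
Total weight = 1/18 + 1/9 = 1/6
P(U=0 | obs) = 1/18 / 1/6 = 1/3
P(U=1 | obs) = 1/9 / 1/6 = 2/3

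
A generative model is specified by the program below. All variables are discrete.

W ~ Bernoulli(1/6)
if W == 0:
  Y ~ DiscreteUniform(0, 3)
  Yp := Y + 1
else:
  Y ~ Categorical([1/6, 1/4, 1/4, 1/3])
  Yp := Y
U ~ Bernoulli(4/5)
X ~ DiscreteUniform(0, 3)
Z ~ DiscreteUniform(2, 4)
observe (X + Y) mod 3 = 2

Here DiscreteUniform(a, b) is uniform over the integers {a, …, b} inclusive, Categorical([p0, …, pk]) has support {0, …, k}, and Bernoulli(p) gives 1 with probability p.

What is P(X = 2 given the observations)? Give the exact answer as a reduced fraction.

P(X = 2 | obs) = 2/5

Enumerate traces; 60 have nonzero weight after conditioning:
  (W=0, Y=0, U=0, X=2, Z=2) weight 1/288
  (W=0, Y=0, U=0, X=2, Z=3) weight 1/288
  (W=0, Y=0, U=0, X=2, Z=4) weight 1/288
  (W=0, Y=0, U=1, X=2, Z=2) weight 1/72
  (W=0, Y=0, U=1, X=2, Z=3) weight 1/72
  (W=0, Y=0, U=1, X=2, Z=4) weight 1/72
  (W=0, Y=1, U=0, X=1, Z=2) weight 1/288
  (W=0, Y=1, U=0, X=1, Z=3) weight 1/288
  (W=0, Y=2, U=0, X=0, Z=2) weight 1/288
  (W=0, Y=2, U=0, X=3, Z=2) weight 1/288
  … 50 more
Group by X:
  weight(X=0) = 1/16
  weight(X=1) = 1/16
  weight(X=2) = 1/8
  weight(X=3) = 1/16
Total weight = 1/16 + 1/16 + 1/8 + 1/16 = 5/16
P(X=0 | obs) = 1/16 / 5/16 = 1/5
P(X=1 | obs) = 1/16 / 5/16 = 1/5
P(X=2 | obs) = 1/8 / 5/16 = 2/5
P(X=3 | obs) = 1/16 / 5/16 = 1/5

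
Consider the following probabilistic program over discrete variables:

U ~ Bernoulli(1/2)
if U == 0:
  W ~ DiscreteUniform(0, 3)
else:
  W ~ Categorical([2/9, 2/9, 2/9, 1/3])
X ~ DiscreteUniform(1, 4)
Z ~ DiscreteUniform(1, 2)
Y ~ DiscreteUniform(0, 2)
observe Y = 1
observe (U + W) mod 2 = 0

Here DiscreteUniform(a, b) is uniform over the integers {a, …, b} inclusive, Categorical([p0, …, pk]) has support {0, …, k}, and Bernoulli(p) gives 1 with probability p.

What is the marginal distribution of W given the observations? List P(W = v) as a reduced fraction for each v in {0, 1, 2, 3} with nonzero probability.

P(W=0) = 9/38, P(W=1) = 4/19, P(W=2) = 9/38, P(W=3) = 6/19

Enumerate traces; 32 have nonzero weight after conditioning:
  (U=0, W=0, X=1, Z=1, Y=1) weight 1/192
  (U=0, W=0, X=1, Z=2, Y=1) weight 1/192
  (U=0, W=0, X=2, Z=1, Y=1) weight 1/192
  (U=0, W=0, X=2, Z=2, Y=1) weight 1/192
  (U=0, W=0, X=3, Z=1, Y=1) weight 1/192
  (U=0, W=0, X=3, Z=2, Y=1) weight 1/192
  (U=0, W=0, X=4, Z=1, Y=1) weight 1/192
  (U=0, W=0, X=4, Z=2, Y=1) weight 1/192
  (U=0, W=2, X=1, Z=1, Y=1) weight 1/192
  (U=1, W=1, X=1, Z=1, Y=1) weight 1/216
  … 22 more
Group by W:
  weight(W=0) = 1/24
  weight(W=1) = 1/27
  weight(W=2) = 1/24
  weight(W=3) = 1/18
Total weight = 1/24 + 1/27 + 1/24 + 1/18 = 19/108
P(W=0 | obs) = 1/24 / 19/108 = 9/38
P(W=1 | obs) = 1/27 / 19/108 = 4/19
P(W=2 | obs) = 1/24 / 19/108 = 9/38
P(W=3 | obs) = 1/18 / 19/108 = 6/19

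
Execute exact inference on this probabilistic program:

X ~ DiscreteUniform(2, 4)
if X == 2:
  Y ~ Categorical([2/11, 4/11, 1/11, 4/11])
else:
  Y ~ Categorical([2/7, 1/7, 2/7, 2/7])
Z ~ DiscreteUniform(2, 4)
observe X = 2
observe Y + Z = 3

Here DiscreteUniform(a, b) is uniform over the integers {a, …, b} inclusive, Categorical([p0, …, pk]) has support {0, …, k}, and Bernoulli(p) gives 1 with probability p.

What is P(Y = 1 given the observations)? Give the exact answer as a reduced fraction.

P(Y = 1 | obs) = 2/3

Enumerate traces; 2 have nonzero weight after conditioning:
  (X=2, Y=0, Z=3) weight 2/99
  (X=2, Y=1, Z=2) weight 4/99
Group by Y:
  weight(Y=0) = 2/99
  weight(Y=1) = 4/99
Total weight = 2/99 + 4/99 = 2/33
P(Y=0 | obs) = 2/99 / 2/33 = 1/3
P(Y=1 | obs) = 4/99 / 2/33 = 2/3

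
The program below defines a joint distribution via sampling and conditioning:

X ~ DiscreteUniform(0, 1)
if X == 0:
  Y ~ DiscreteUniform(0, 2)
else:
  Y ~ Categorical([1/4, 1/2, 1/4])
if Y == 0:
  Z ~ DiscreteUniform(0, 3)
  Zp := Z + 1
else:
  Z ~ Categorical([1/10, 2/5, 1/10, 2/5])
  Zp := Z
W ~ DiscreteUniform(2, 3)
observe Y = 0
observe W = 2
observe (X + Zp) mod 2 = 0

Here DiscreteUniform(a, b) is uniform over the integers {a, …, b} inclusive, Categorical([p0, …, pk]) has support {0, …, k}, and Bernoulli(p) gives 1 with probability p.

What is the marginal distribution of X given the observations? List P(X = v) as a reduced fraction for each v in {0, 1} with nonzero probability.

P(X=0) = 4/7, P(X=1) = 3/7

Enumerate traces; 4 have nonzero weight after conditioning:
  (X=0, Y=0, Z=1, W=2) weight 1/48
  (X=0, Y=0, Z=3, W=2) weight 1/48
  (X=1, Y=0, Z=0, W=2) weight 1/64
  (X=1, Y=0, Z=2, W=2) weight 1/64
Group by X:
  weight(X=0) = 1/24
  weight(X=1) = 1/32
Total weight = 1/24 + 1/32 = 7/96
P(X=0 | obs) = 1/24 / 7/96 = 4/7
P(X=1 | obs) = 1/32 / 7/96 = 3/7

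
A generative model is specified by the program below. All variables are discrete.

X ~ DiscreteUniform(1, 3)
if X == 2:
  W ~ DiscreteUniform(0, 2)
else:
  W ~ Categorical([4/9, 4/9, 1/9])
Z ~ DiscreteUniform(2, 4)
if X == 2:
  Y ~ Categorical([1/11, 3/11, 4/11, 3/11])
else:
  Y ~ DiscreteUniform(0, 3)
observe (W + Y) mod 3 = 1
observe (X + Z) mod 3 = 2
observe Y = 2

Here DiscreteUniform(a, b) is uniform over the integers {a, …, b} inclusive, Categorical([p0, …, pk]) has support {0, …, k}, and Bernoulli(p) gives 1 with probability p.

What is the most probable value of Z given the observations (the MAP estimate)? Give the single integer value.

argmax_v P(Z = v | obs) = 3

Enumerate traces; 3 have nonzero weight after conditioning:
  (X=1, W=2, Z=4, Y=2) weight 1/324
  (X=2, W=2, Z=3, Y=2) weight 4/297
  (X=3, W=2, Z=2, Y=2) weight 1/324
Group by Z:
  weight(Z=2) = 1/324
  weight(Z=3) = 4/297
  weight(Z=4) = 1/324
Total weight = 1/324 + 4/297 + 1/324 = 35/1782
P(Z=2 | obs) = 1/324 / 35/1782 = 11/70
P(Z=3 | obs) = 4/297 / 35/1782 = 24/35
P(Z=4 | obs) = 1/324 / 35/1782 = 11/70
argmax = 3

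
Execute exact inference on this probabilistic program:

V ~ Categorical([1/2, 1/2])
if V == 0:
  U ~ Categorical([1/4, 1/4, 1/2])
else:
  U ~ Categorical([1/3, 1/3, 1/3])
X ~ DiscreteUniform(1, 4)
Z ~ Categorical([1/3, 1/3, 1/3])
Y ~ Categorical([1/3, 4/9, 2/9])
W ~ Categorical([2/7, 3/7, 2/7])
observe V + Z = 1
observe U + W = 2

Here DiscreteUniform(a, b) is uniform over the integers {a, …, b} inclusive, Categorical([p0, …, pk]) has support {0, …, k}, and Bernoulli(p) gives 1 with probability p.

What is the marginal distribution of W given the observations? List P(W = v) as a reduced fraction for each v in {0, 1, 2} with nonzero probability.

P(W=0) = 4/11, P(W=1) = 21/55, P(W=2) = 14/55

Enumerate traces; 72 have nonzero weight after conditioning:
  (V=0, U=0, X=1, Z=1, Y=0, W=2) weight 1/1008
  (V=0, U=0, X=1, Z=1, Y=1, W=2) weight 1/756
  (V=0, U=0, X=1, Z=1, Y=2, W=2) weight 1/1512
  (V=0, U=0, X=2, Z=1, Y=0, W=2) weight 1/1008
  (V=0, U=0, X=2, Z=1, Y=1, W=2) weight 1/756
  (V=0, U=0, X=2, Z=1, Y=2, W=2) weight 1/1512
  (V=0, U=0, X=3, Z=1, Y=0, W=2) weight 1/1008
  (V=0, U=0, X=3, Z=1, Y=1, W=2) weight 1/756
  (V=0, U=1, X=1, Z=1, Y=0, W=1) weight 1/672
  (V=0, U=2, X=1, Z=1, Y=0, W=0) weight 1/504
  … 62 more
Group by W:
  weight(W=0) = 5/126
  weight(W=1) = 1/24
  weight(W=2) = 1/36
Total weight = 5/126 + 1/24 + 1/36 = 55/504
P(W=0 | obs) = 5/126 / 55/504 = 4/11
P(W=1 | obs) = 1/24 / 55/504 = 21/55
P(W=2 | obs) = 1/36 / 55/504 = 14/55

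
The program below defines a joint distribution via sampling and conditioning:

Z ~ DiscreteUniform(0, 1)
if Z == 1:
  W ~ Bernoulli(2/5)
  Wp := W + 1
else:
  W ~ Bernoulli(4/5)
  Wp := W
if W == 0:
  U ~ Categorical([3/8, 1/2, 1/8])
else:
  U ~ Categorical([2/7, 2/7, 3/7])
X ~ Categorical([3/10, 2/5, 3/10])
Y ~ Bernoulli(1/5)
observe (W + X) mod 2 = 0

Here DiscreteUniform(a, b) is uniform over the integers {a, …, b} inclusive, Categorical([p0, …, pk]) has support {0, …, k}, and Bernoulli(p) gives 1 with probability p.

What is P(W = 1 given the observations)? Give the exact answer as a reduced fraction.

Enumerate traces; 36 have nonzero weight after conditioning:
  (Z=0, W=0, U=0, X=0, Y=0) weight 9/1000
  (Z=0, W=0, U=0, X=0, Y=1) weight 9/4000
  (Z=0, W=0, U=0, X=2, Y=0) weight 9/1000
  (Z=0, W=0, U=0, X=2, Y=1) weight 9/4000
  (Z=0, W=0, U=1, X=0, Y=0) weight 3/250
  (Z=0, W=0, U=1, X=0, Y=1) weight 3/1000
  (Z=0, W=0, U=1, X=2, Y=0) weight 3/250
  (Z=0, W=0, U=1, X=2, Y=1) weight 3/1000
  (Z=0, W=1, U=0, X=1, Y=0) weight 32/875
  … 27 more
Group by W:
  weight(W=0) = 6/25
  weight(W=1) = 6/25
Total weight = 6/25 + 6/25 = 12/25
P(W=0 | obs) = 6/25 / 12/25 = 1/2
P(W=1 | obs) = 6/25 / 12/25 = 1/2

P(W = 1 | obs) = 1/2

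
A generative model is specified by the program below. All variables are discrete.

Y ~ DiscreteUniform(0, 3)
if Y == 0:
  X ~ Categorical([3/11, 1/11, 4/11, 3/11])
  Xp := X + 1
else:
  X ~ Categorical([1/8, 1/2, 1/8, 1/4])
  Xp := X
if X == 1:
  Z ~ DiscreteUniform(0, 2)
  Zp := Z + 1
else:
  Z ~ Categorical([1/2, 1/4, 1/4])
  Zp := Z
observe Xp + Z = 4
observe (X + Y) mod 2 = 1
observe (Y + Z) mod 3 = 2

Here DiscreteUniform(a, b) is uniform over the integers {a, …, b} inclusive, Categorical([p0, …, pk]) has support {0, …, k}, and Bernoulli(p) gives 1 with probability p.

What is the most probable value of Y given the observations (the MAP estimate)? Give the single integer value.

argmax_v P(Y = v | obs) = 3

Enumerate traces; 2 have nonzero weight after conditioning:
  (Y=0, X=1, Z=2) weight 1/132
  (Y=3, X=2, Z=2) weight 1/128
Group by Y:
  weight(Y=0) = 1/132
  weight(Y=3) = 1/128
Total weight = 1/132 + 1/128 = 65/4224
P(Y=0 | obs) = 1/132 / 65/4224 = 32/65
P(Y=3 | obs) = 1/128 / 65/4224 = 33/65
argmax = 3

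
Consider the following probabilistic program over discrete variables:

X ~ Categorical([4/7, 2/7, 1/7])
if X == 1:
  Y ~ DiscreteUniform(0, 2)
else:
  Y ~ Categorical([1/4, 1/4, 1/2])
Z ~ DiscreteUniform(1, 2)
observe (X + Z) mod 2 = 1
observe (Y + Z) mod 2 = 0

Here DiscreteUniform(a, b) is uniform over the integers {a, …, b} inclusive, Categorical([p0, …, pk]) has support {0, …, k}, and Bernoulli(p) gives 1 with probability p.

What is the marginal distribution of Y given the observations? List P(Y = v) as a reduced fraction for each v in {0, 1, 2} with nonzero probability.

Enumerate traces; 4 have nonzero weight after conditioning:
  (X=0, Y=1, Z=1) weight 1/14
  (X=1, Y=0, Z=2) weight 1/21
  (X=1, Y=2, Z=2) weight 1/21
  (X=2, Y=1, Z=1) weight 1/56
Group by Y:
  weight(Y=0) = 1/21
  weight(Y=1) = 5/56
  weight(Y=2) = 1/21
Total weight = 1/21 + 5/56 + 1/21 = 31/168
P(Y=0 | obs) = 1/21 / 31/168 = 8/31
P(Y=1 | obs) = 5/56 / 31/168 = 15/31
P(Y=2 | obs) = 1/21 / 31/168 = 8/31

P(Y=0) = 8/31, P(Y=1) = 15/31, P(Y=2) = 8/31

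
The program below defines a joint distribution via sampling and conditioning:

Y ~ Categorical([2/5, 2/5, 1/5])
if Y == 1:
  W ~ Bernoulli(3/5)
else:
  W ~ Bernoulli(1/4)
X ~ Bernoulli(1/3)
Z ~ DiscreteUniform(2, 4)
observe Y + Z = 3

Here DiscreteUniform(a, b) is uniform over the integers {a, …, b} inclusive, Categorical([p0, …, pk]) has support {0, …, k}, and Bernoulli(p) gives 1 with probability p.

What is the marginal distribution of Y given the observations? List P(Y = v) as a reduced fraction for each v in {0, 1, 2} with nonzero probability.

P(Y=0) = 1/2, P(Y=1) = 1/2

Enumerate traces; 8 have nonzero weight after conditioning:
  (Y=0, W=0, X=0, Z=3) weight 1/15
  (Y=0, W=0, X=1, Z=3) weight 1/30
  (Y=0, W=1, X=0, Z=3) weight 1/45
  (Y=0, W=1, X=1, Z=3) weight 1/90
  (Y=1, W=0, X=0, Z=2) weight 8/225
  (Y=1, W=0, X=1, Z=2) weight 4/225
  (Y=1, W=1, X=0, Z=2) weight 4/75
  (Y=1, W=1, X=1, Z=2) weight 2/75
Group by Y:
  weight(Y=0) = 2/15
  weight(Y=1) = 2/15
Total weight = 2/15 + 2/15 = 4/15
P(Y=0 | obs) = 2/15 / 4/15 = 1/2
P(Y=1 | obs) = 2/15 / 4/15 = 1/2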